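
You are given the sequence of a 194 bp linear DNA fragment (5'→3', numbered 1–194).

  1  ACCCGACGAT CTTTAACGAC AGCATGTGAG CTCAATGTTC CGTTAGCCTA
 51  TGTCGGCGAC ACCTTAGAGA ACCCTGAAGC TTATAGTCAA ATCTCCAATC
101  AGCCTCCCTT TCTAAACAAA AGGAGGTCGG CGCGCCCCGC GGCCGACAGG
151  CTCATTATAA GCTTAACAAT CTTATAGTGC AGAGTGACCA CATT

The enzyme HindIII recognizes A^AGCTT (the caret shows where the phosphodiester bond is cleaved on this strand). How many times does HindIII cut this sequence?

AAGCTT occurs starting at positions 77, 159.
HindIII cuts at 2 sites.

2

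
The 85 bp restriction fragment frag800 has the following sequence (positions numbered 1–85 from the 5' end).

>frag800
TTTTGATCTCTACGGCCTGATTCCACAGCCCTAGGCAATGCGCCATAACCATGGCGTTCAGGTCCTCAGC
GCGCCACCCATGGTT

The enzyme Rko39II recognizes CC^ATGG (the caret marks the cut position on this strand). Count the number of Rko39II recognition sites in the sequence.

CCATGG occurs starting at positions 49, 78.
Rko39II cuts at 2 sites.

2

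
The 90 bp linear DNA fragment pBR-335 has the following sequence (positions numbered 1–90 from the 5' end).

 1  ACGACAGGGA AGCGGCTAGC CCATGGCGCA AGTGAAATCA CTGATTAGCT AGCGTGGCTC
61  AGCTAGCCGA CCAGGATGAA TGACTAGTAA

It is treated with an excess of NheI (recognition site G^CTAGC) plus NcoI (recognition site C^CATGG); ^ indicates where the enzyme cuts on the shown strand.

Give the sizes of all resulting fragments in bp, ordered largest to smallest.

28, 27, 15, 14, 6 bp

NheI sites (GCTAGC) start at positions 15, 48, 62.
NheI cuts after the first base of each site, so after positions 15, 48, 62.
The NcoI site (CCATGG) starts at position 21.
NcoI cuts after the first base of each site, so after position 21.
Combined cut positions: 15, 21, 48, 62.
Linear molecule, 4 cuts → 5 fragments:
  1–15 → 15 bp
  16–21 → 6 bp
  22–48 → 27 bp
  49–62 → 14 bp
  63–90 → 28 bp
Sorted largest to smallest: 28, 27, 15, 14, 6 bp.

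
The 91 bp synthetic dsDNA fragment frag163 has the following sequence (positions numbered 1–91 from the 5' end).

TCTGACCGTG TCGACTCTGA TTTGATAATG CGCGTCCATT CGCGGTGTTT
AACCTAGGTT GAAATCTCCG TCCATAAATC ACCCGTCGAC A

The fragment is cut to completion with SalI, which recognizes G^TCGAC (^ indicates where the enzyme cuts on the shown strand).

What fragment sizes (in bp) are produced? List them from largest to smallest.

75, 10, 6 bp

SalI sites (GTCGAC) start at positions 10, 85.
SalI cuts after the first base of each site, so after positions 10, 85.
Linear molecule, 2 cuts → 3 fragments:
  1–10 → 10 bp
  11–85 → 75 bp
  86–91 → 6 bp
Sorted largest to smallest: 75, 10, 6 bp.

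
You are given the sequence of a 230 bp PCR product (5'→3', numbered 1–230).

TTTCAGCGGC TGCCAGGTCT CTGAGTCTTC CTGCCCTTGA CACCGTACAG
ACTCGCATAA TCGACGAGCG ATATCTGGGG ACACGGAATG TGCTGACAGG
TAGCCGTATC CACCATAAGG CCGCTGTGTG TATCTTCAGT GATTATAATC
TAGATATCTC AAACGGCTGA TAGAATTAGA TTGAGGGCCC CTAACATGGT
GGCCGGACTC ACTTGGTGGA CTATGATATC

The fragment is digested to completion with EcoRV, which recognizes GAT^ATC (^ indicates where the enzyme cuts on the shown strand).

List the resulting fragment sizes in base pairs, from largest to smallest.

83, 72, 72, 3 bp

EcoRV sites (GATATC) start at positions 70, 153, 225.
EcoRV cuts after base 3 of each site, so after positions 72, 155, 227.
Linear molecule, 3 cuts → 4 fragments:
  1–72 → 72 bp
  73–155 → 83 bp
  156–227 → 72 bp
  228–230 → 3 bp
Sorted largest to smallest: 83, 72, 72, 3 bp.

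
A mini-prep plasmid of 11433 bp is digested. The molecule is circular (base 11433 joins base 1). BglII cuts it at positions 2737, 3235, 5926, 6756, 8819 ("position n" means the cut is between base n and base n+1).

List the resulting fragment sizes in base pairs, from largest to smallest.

Circular molecule, 5 cuts → 5 fragments:
  3235 − 2737 = 498 bp
  5926 − 3235 = 2691 bp
  6756 − 5926 = 830 bp
  8819 − 6756 = 2063 bp
  wrap: 11433 − 8819 + 2737 = 5351 bp
Sorted largest to smallest: 5351, 2691, 2063, 830, 498 bp.

5351, 2691, 2063, 830, 498 bp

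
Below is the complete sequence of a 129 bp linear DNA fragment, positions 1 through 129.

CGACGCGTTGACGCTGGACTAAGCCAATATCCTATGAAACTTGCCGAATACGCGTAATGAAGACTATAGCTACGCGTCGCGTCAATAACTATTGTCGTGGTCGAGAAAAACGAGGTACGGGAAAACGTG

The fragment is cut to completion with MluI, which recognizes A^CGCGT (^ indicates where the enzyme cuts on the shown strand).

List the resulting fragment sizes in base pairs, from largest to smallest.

57, 47, 22, 3 bp

MluI sites (ACGCGT) start at positions 3, 50, 72.
MluI cuts after the first base of each site, so after positions 3, 50, 72.
Linear molecule, 3 cuts → 4 fragments:
  1–3 → 3 bp
  4–50 → 47 bp
  51–72 → 22 bp
  73–129 → 57 bp
Sorted largest to smallest: 57, 47, 22, 3 bp.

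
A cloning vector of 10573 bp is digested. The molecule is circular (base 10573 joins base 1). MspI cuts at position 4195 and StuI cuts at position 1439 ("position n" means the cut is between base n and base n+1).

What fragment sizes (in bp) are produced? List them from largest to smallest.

7817, 2756 bp

Combined cut positions (sorted): 1439, 4195.
Circular molecule, 2 cuts → 2 fragments:
  4195 − 1439 = 2756 bp
  wrap: 10573 − 4195 + 1439 = 7817 bp
Sorted largest to smallest: 7817, 2756 bp.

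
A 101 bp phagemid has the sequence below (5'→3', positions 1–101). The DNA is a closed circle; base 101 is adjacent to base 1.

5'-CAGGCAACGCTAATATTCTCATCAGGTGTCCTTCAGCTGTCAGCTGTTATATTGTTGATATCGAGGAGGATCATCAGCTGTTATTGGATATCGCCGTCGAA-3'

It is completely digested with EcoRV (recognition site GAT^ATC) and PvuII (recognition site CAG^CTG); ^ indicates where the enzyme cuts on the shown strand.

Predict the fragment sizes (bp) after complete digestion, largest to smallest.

48, 18, 16, 12, 7 bp

EcoRV sites (GATATC) start at positions 57, 87.
EcoRV cuts after base 3 of each site, so after positions 59, 89.
PvuII sites (CAGCTG) start at positions 34, 41, 75.
PvuII cuts after base 3 of each site, so after positions 36, 43, 77.
Combined cut positions: 36, 43, 59, 77, 89.
Circular molecule, 5 cuts → 5 fragments:
  37–43 → 7 bp
  44–59 → 16 bp
  60–77 → 18 bp
  78–89 → 12 bp
  90–101 then 1–36 → 12 + 36 = 48 bp
Sorted largest to smallest: 48, 18, 16, 12, 7 bp.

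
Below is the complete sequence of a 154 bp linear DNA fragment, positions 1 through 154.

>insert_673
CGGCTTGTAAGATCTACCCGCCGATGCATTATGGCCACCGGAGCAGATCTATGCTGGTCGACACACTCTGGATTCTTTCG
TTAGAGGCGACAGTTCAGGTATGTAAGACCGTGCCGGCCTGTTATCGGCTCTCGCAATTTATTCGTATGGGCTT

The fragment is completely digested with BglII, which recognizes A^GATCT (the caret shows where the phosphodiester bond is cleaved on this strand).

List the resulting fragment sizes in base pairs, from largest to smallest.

109, 35, 10 bp

BglII sites (AGATCT) start at positions 10, 45.
BglII cuts after the first base of each site, so after positions 10, 45.
Linear molecule, 2 cuts → 3 fragments:
  1–10 → 10 bp
  11–45 → 35 bp
  46–154 → 109 bp
Sorted largest to smallest: 109, 35, 10 bp.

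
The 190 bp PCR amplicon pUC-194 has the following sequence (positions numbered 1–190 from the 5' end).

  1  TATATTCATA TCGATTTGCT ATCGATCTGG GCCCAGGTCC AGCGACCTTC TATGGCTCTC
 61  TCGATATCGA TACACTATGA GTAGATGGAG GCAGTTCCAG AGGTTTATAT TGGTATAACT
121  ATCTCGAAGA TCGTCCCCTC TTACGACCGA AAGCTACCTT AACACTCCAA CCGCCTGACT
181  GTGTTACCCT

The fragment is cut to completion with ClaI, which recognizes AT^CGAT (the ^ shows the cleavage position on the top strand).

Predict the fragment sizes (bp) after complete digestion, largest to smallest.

123, 45, 11, 11 bp

ClaI sites (ATCGAT) start at positions 10, 21, 66.
ClaI cuts after base 2 of each site, so after positions 11, 22, 67.
Linear molecule, 3 cuts → 4 fragments:
  1–11 → 11 bp
  12–22 → 11 bp
  23–67 → 45 bp
  68–190 → 123 bp
Sorted largest to smallest: 123, 45, 11, 11 bp.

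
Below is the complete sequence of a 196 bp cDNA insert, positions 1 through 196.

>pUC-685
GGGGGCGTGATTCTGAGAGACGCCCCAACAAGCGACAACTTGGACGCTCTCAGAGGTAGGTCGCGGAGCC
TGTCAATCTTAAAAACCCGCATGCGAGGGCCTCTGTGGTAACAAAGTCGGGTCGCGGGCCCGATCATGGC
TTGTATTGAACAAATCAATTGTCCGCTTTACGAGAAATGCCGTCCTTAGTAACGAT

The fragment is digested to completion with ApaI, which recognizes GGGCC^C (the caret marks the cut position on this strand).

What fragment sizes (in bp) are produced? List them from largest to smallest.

The ApaI site (GGGCCC) starts at position 126.
ApaI cuts after base 5 of each site (before the last base), so after position 130.
Linear molecule, 1 cut → 2 fragments:
  1–130 → 130 bp
  131–196 → 66 bp
Sorted largest to smallest: 130, 66 bp.

130, 66 bp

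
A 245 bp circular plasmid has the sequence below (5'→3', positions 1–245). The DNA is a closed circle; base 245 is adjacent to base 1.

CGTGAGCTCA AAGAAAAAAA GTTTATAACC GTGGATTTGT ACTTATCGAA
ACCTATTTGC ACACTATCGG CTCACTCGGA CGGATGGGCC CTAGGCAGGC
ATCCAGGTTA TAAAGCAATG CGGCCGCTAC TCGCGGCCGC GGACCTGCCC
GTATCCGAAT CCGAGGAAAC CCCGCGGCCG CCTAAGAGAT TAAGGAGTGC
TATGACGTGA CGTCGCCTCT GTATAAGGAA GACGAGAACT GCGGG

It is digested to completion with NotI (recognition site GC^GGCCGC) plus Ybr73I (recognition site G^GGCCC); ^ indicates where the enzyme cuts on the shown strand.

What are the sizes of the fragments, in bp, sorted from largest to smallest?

NotI sites (GCGGCCGC) start at positions 120, 133, 174.
NotI cuts after base 2 of each site, so after positions 121, 134, 175.
The Ybr73I site (GGGCCC) starts at position 86.
Ybr73I cuts after the first base of each site, so after position 86.
Combined cut positions: 86, 121, 134, 175.
Circular molecule, 4 cuts → 4 fragments:
  87–121 → 35 bp
  122–134 → 13 bp
  135–175 → 41 bp
  176–245 then 1–86 → 70 + 86 = 156 bp
Sorted largest to smallest: 156, 41, 35, 13 bp.

156, 41, 35, 13 bp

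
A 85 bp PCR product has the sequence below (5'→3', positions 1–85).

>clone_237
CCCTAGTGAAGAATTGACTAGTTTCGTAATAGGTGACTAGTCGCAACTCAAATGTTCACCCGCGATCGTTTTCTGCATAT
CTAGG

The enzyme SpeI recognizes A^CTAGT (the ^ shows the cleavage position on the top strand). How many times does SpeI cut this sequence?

2

ACTAGT occurs starting at positions 17, 36.
SpeI cuts at 2 sites.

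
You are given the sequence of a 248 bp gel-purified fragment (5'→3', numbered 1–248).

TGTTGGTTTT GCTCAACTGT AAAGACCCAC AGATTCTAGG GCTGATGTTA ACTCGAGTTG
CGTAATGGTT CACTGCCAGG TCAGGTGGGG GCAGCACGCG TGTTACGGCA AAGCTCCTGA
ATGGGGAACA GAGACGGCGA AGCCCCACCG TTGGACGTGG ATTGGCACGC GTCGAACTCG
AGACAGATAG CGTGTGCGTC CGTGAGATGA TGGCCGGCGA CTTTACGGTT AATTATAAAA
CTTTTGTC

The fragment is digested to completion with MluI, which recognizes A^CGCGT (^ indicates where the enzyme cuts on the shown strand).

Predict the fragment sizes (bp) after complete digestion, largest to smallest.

MluI sites (ACGCGT) start at positions 96, 167.
MluI cuts after the first base of each site, so after positions 96, 167.
Linear molecule, 2 cuts → 3 fragments:
  1–96 → 96 bp
  97–167 → 71 bp
  168–248 → 81 bp
Sorted largest to smallest: 96, 81, 71 bp.

96, 81, 71 bp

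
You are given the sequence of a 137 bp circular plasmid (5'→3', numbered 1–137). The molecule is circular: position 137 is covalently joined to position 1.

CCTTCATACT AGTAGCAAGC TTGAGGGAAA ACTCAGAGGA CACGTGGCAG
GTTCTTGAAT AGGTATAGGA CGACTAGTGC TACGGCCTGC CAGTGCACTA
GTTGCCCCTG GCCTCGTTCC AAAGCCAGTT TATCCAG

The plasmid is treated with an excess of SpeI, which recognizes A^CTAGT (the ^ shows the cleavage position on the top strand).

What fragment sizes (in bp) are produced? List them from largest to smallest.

SpeI sites (ACTAGT) start at positions 8, 73, 97.
SpeI cuts after the first base of each site, so after positions 8, 73, 97.
Circular molecule, 3 cuts → 3 fragments:
  9–73 → 65 bp
  74–97 → 24 bp
  98–137 then 1–8 → 40 + 8 = 48 bp
Sorted largest to smallest: 65, 48, 24 bp.

65, 48, 24 bp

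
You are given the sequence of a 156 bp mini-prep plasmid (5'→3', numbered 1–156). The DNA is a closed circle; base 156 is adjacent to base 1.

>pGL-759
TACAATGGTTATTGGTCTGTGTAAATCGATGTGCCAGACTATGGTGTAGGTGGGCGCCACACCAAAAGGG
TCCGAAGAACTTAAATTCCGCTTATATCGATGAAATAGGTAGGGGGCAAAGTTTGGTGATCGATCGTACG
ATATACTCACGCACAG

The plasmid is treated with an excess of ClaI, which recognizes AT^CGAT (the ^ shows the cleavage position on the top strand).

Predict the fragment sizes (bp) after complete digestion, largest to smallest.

71, 52, 33 bp

ClaI sites (ATCGAT) start at positions 25, 96, 129.
ClaI cuts after base 2 of each site, so after positions 26, 97, 130.
Circular molecule, 3 cuts → 3 fragments:
  27–97 → 71 bp
  98–130 → 33 bp
  131–156 then 1–26 → 26 + 26 = 52 bp
Sorted largest to smallest: 71, 52, 33 bp.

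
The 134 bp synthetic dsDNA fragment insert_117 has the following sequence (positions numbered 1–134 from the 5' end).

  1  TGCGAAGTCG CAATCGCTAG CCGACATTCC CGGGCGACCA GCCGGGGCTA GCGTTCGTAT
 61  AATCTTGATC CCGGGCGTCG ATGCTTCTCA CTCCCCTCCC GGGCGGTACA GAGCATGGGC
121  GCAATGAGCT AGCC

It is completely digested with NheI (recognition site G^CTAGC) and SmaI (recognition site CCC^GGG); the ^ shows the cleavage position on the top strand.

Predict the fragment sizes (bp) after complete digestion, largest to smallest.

28, 28, 25, 16, 16, 15, 6 bp

NheI sites (GCTAGC) start at positions 16, 47, 128.
NheI cuts after the first base of each site, so after positions 16, 47, 128.
SmaI sites (CCCGGG) start at positions 29, 70, 98.
SmaI cuts after base 3 of each site, so after positions 31, 72, 100.
Combined cut positions: 16, 31, 47, 72, 100, 128.
Linear molecule, 6 cuts → 7 fragments:
  1–16 → 16 bp
  17–31 → 15 bp
  32–47 → 16 bp
  48–72 → 25 bp
  73–100 → 28 bp
  101–128 → 28 bp
  129–134 → 6 bp
Sorted largest to smallest: 28, 28, 25, 16, 16, 15, 6 bp.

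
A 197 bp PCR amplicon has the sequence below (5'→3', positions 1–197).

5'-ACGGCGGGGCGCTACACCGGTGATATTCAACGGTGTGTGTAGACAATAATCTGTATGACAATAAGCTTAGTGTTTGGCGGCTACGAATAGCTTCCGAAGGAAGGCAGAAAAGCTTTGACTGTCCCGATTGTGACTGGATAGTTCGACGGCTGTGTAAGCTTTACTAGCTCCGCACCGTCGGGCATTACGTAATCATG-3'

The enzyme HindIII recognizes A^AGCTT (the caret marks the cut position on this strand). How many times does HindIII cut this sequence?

3

AAGCTT occurs starting at positions 63, 110, 156.
HindIII cuts at 3 sites.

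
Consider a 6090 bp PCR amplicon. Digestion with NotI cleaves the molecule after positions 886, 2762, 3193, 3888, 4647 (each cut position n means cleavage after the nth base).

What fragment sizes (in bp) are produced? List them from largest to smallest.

Linear molecule, 5 cuts → 6 fragments:
  886 − 0 = 886 bp
  2762 − 886 = 1876 bp
  3193 − 2762 = 431 bp
  3888 − 3193 = 695 bp
  4647 − 3888 = 759 bp
  6090 − 4647 = 1443 bp
Sorted largest to smallest: 1876, 1443, 886, 759, 695, 431 bp.

1876, 1443, 886, 759, 695, 431 bp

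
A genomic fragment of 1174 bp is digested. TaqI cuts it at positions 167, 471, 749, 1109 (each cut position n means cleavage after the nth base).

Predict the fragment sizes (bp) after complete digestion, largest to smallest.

360, 304, 278, 167, 65 bp

Linear molecule, 4 cuts → 5 fragments:
  167 − 0 = 167 bp
  471 − 167 = 304 bp
  749 − 471 = 278 bp
  1109 − 749 = 360 bp
  1174 − 1109 = 65 bp
Sorted largest to smallest: 360, 304, 278, 167, 65 bp.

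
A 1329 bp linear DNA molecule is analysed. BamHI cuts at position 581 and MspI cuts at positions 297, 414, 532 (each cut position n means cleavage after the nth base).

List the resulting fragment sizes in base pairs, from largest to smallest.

Combined cut positions (sorted): 297, 414, 532, 581.
Linear molecule, 4 cuts → 5 fragments:
  297 − 0 = 297 bp
  414 − 297 = 117 bp
  532 − 414 = 118 bp
  581 − 532 = 49 bp
  1329 − 581 = 748 bp
Sorted largest to smallest: 748, 297, 118, 117, 49 bp.

748, 297, 118, 117, 49 bp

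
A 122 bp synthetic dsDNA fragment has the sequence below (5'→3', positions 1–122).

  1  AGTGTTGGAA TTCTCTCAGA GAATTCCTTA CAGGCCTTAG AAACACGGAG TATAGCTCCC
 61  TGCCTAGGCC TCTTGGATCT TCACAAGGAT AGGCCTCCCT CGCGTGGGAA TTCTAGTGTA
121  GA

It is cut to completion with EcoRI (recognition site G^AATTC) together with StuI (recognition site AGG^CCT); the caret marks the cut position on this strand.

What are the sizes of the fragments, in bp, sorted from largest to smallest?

EcoRI sites (GAATTC) start at positions 8, 21, 108.
EcoRI cuts after the first base of each site, so after positions 8, 21, 108.
StuI sites (AGGCCT) start at positions 32, 66, 91.
StuI cuts after base 3 of each site, so after positions 34, 68, 93.
Combined cut positions: 8, 21, 34, 68, 93, 108.
Linear molecule, 6 cuts → 7 fragments:
  1–8 → 8 bp
  9–21 → 13 bp
  22–34 → 13 bp
  35–68 → 34 bp
  69–93 → 25 bp
  94–108 → 15 bp
  109–122 → 14 bp
Sorted largest to smallest: 34, 25, 15, 14, 13, 13, 8 bp.

34, 25, 15, 14, 13, 13, 8 bp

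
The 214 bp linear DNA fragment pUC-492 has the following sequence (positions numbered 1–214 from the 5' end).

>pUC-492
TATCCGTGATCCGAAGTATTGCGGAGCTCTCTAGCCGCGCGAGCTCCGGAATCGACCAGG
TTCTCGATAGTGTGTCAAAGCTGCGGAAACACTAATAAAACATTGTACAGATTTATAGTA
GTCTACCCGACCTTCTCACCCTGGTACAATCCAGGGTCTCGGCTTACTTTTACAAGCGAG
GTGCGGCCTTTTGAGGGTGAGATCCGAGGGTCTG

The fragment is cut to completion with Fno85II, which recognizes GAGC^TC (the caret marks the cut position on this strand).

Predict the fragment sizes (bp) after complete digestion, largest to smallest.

Fno85II sites (GAGCTC) start at positions 24, 41.
Fno85II cuts after base 4 of each site, so after positions 27, 44.
Linear molecule, 2 cuts → 3 fragments:
  1–27 → 27 bp
  28–44 → 17 bp
  45–214 → 170 bp
Sorted largest to smallest: 170, 27, 17 bp.

170, 27, 17 bp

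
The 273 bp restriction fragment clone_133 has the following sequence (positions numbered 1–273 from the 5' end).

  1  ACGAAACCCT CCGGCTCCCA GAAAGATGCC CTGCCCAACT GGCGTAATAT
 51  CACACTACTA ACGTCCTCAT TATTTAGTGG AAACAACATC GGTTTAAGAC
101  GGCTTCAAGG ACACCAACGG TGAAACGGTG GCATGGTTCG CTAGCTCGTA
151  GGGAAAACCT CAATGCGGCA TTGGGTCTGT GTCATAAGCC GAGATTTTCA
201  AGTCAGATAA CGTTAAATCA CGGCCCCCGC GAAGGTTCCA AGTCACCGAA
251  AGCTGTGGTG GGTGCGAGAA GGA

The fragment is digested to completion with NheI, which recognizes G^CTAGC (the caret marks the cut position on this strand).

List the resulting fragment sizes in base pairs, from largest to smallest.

The NheI site (GCTAGC) starts at position 140.
NheI cuts after the first base of each site, so after position 140.
Linear molecule, 1 cut → 2 fragments:
  1–140 → 140 bp
  141–273 → 133 bp
Sorted largest to smallest: 140, 133 bp.

140, 133 bp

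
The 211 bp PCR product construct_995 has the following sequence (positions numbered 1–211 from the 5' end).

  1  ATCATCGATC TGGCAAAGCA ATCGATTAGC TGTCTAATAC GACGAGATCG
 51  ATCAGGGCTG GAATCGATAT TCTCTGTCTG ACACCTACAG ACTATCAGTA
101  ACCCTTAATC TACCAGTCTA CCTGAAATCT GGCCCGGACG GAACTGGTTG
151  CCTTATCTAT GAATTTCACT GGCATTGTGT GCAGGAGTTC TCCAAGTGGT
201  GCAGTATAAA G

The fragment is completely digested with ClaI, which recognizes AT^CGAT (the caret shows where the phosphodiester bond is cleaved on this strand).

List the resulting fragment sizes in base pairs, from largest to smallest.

ClaI sites (ATCGAT) start at positions 4, 21, 47, 63.
ClaI cuts after base 2 of each site, so after positions 5, 22, 48, 64.
Linear molecule, 4 cuts → 5 fragments:
  1–5 → 5 bp
  6–22 → 17 bp
  23–48 → 26 bp
  49–64 → 16 bp
  65–211 → 147 bp
Sorted largest to smallest: 147, 26, 17, 16, 5 bp.

147, 26, 17, 16, 5 bp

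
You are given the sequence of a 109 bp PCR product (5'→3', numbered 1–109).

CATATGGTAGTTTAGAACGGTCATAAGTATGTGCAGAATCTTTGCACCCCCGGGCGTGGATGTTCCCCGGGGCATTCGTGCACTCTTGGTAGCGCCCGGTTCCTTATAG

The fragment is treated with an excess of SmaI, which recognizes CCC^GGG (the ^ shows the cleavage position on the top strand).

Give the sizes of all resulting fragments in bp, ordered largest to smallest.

SmaI sites (CCCGGG) start at positions 49, 66.
SmaI cuts after base 3 of each site, so after positions 51, 68.
Linear molecule, 2 cuts → 3 fragments:
  1–51 → 51 bp
  52–68 → 17 bp
  69–109 → 41 bp
Sorted largest to smallest: 51, 41, 17 bp.

51, 41, 17 bp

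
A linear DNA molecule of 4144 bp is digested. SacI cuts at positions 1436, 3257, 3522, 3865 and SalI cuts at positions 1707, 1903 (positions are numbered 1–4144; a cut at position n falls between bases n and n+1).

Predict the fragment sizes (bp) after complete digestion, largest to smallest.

1436, 1354, 343, 279, 271, 265, 196 bp

Combined cut positions (sorted): 1436, 1707, 1903, 3257, 3522, 3865.
Linear molecule, 6 cuts → 7 fragments:
  1436 − 0 = 1436 bp
  1707 − 1436 = 271 bp
  1903 − 1707 = 196 bp
  3257 − 1903 = 1354 bp
  3522 − 3257 = 265 bp
  3865 − 3522 = 343 bp
  4144 − 3865 = 279 bp
Sorted largest to smallest: 1436, 1354, 343, 279, 271, 265, 196 bp.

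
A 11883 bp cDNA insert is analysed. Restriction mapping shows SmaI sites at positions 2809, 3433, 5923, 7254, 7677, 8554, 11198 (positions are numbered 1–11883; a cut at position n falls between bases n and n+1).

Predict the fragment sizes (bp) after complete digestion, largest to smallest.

Linear molecule, 7 cuts → 8 fragments:
  2809 − 0 = 2809 bp
  3433 − 2809 = 624 bp
  5923 − 3433 = 2490 bp
  7254 − 5923 = 1331 bp
  7677 − 7254 = 423 bp
  8554 − 7677 = 877 bp
  11198 − 8554 = 2644 bp
  11883 − 11198 = 685 bp
Sorted largest to smallest: 2809, 2644, 2490, 1331, 877, 685, 624, 423 bp.

2809, 2644, 2490, 1331, 877, 685, 624, 423 bp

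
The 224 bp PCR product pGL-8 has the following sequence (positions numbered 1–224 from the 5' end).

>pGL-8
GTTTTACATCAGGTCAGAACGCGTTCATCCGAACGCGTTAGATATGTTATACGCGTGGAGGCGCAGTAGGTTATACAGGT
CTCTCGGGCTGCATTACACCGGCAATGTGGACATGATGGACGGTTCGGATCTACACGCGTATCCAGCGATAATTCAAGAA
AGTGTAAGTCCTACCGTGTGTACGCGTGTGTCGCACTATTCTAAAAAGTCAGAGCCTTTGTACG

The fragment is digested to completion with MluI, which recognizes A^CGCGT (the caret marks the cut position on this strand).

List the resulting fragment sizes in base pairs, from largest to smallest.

84, 47, 42, 19, 18, 14 bp

MluI sites (ACGCGT) start at positions 19, 33, 51, 135, 182.
MluI cuts after the first base of each site, so after positions 19, 33, 51, 135, 182.
Linear molecule, 5 cuts → 6 fragments:
  1–19 → 19 bp
  20–33 → 14 bp
  34–51 → 18 bp
  52–135 → 84 bp
  136–182 → 47 bp
  183–224 → 42 bp
Sorted largest to smallest: 84, 47, 42, 19, 18, 14 bp.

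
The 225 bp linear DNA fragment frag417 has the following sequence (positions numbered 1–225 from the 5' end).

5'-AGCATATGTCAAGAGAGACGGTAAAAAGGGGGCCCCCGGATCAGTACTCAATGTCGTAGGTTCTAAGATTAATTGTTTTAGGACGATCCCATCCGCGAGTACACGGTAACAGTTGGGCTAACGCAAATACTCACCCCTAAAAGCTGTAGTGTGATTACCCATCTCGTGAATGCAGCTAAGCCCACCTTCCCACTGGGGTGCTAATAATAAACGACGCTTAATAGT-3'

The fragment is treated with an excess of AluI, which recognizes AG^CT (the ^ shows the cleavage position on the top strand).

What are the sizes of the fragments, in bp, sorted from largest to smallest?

143, 50, 32 bp

AluI sites (AGCT) start at positions 142, 174.
AluI cuts after base 2 of each site, so after positions 143, 175.
Linear molecule, 2 cuts → 3 fragments:
  1–143 → 143 bp
  144–175 → 32 bp
  176–225 → 50 bp
Sorted largest to smallest: 143, 50, 32 bp.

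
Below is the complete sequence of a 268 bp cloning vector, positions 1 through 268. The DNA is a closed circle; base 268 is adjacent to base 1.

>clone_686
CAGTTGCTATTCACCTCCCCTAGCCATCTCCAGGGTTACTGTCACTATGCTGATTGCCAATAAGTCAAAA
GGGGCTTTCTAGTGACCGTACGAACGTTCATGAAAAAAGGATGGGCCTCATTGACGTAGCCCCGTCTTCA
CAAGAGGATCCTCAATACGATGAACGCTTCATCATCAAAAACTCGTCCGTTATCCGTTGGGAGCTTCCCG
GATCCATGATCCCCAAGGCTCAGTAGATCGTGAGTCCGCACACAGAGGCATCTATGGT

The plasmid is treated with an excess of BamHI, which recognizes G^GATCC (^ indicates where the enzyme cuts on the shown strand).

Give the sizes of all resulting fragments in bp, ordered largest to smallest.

BamHI sites (GGATCC) start at positions 146, 210.
BamHI cuts after the first base of each site, so after positions 146, 210.
Circular molecule, 2 cuts → 2 fragments:
  147–210 → 64 bp
  211–268 then 1–146 → 58 + 146 = 204 bp
Sorted largest to smallest: 204, 64 bp.

204, 64 bp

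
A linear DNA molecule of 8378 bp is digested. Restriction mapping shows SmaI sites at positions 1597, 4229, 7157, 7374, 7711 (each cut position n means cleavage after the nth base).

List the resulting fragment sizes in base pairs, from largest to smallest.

2928, 2632, 1597, 667, 337, 217 bp

Linear molecule, 5 cuts → 6 fragments:
  1597 − 0 = 1597 bp
  4229 − 1597 = 2632 bp
  7157 − 4229 = 2928 bp
  7374 − 7157 = 217 bp
  7711 − 7374 = 337 bp
  8378 − 7711 = 667 bp
Sorted largest to smallest: 2928, 2632, 1597, 667, 337, 217 bp.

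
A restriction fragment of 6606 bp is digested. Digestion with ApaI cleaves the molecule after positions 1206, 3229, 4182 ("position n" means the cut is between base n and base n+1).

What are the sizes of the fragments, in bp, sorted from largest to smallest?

2424, 2023, 1206, 953 bp

Linear molecule, 3 cuts → 4 fragments:
  1206 − 0 = 1206 bp
  3229 − 1206 = 2023 bp
  4182 − 3229 = 953 bp
  6606 − 4182 = 2424 bp
Sorted largest to smallest: 2424, 2023, 1206, 953 bp.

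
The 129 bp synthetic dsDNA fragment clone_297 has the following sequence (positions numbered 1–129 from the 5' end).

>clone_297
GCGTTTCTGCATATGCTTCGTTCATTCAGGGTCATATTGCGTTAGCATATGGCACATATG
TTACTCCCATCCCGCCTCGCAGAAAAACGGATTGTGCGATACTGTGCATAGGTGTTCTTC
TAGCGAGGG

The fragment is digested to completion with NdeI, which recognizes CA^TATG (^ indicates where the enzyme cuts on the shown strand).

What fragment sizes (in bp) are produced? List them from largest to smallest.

73, 36, 11, 9 bp

NdeI sites (CATATG) start at positions 10, 46, 55.
NdeI cuts after base 2 of each site, so after positions 11, 47, 56.
Linear molecule, 3 cuts → 4 fragments:
  1–11 → 11 bp
  12–47 → 36 bp
  48–56 → 9 bp
  57–129 → 73 bp
Sorted largest to smallest: 73, 36, 11, 9 bp.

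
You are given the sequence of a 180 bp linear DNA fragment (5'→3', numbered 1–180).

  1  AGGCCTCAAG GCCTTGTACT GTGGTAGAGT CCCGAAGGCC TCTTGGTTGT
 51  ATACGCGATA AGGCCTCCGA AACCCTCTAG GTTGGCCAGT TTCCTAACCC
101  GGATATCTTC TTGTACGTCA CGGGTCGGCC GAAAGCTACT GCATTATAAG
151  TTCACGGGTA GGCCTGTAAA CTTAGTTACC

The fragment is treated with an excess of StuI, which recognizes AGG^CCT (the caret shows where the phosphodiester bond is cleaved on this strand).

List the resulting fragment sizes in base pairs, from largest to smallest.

99, 27, 25, 18, 8, 3 bp

StuI sites (AGGCCT) start at positions 1, 9, 36, 61, 160.
StuI cuts after base 3 of each site, so after positions 3, 11, 38, 63, 162.
Linear molecule, 5 cuts → 6 fragments:
  1–3 → 3 bp
  4–11 → 8 bp
  12–38 → 27 bp
  39–63 → 25 bp
  64–162 → 99 bp
  163–180 → 18 bp
Sorted largest to smallest: 99, 27, 25, 18, 8, 3 bp.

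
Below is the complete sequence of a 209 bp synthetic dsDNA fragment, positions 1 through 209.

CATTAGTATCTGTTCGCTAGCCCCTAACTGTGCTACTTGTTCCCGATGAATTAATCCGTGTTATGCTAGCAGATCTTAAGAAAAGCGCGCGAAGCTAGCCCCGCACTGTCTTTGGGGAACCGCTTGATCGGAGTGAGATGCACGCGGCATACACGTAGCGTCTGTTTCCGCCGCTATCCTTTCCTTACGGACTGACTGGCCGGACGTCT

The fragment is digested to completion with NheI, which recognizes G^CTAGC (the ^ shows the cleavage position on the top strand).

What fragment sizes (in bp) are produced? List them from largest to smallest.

115, 49, 29, 16 bp

NheI sites (GCTAGC) start at positions 16, 65, 94.
NheI cuts after the first base of each site, so after positions 16, 65, 94.
Linear molecule, 3 cuts → 4 fragments:
  1–16 → 16 bp
  17–65 → 49 bp
  66–94 → 29 bp
  95–209 → 115 bp
Sorted largest to smallest: 115, 49, 29, 16 bp.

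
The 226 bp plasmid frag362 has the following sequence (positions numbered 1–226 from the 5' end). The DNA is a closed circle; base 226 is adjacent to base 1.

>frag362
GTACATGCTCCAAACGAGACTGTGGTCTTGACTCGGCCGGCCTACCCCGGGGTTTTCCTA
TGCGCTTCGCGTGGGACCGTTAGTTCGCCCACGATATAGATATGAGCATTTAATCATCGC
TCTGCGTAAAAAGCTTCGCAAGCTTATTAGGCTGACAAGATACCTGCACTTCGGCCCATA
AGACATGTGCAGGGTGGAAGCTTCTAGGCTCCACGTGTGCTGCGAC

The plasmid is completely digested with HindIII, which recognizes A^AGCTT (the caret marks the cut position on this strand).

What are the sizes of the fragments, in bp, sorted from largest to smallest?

HindIII sites (AAGCTT) start at positions 131, 140, 198.
HindIII cuts after the first base of each site, so after positions 131, 140, 198.
Circular molecule, 3 cuts → 3 fragments:
  132–140 → 9 bp
  141–198 → 58 bp
  199–226 then 1–131 → 28 + 131 = 159 bp
Sorted largest to smallest: 159, 58, 9 bp.

159, 58, 9 bp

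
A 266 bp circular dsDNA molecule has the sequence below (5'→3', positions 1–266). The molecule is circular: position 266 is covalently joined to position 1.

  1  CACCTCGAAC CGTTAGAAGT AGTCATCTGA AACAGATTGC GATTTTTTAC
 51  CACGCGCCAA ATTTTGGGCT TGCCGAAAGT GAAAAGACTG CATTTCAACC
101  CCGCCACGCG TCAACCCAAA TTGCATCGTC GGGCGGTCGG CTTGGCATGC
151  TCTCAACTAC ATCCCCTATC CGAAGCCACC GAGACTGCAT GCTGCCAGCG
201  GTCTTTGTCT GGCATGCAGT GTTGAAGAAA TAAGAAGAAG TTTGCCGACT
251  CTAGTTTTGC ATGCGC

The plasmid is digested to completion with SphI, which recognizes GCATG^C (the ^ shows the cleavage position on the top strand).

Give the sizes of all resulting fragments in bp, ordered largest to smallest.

SphI sites (GCATGC) start at positions 145, 187, 212, 259.
SphI cuts after base 5 of each site (before the last base), so after positions 149, 191, 216, 263.
Circular molecule, 4 cuts → 4 fragments:
  150–191 → 42 bp
  192–216 → 25 bp
  217–263 → 47 bp
  264–266 then 1–149 → 3 + 149 = 152 bp
Sorted largest to smallest: 152, 47, 42, 25 bp.

152, 47, 42, 25 bp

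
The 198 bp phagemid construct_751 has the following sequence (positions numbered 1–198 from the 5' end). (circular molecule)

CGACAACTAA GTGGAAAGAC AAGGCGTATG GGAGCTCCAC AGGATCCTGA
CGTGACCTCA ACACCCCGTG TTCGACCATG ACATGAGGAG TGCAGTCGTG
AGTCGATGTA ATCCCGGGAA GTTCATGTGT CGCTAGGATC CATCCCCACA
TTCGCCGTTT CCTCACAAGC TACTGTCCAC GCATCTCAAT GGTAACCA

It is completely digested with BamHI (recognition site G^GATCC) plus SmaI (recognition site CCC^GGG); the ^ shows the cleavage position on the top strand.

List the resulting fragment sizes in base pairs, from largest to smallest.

BamHI sites (GGATCC) start at positions 42, 136.
BamHI cuts after the first base of each site, so after positions 42, 136.
The SmaI site (CCCGGG) starts at position 113.
SmaI cuts after base 3 of each site, so after position 115.
Combined cut positions: 42, 115, 136.
Circular molecule, 3 cuts → 3 fragments:
  43–115 → 73 bp
  116–136 → 21 bp
  137–198 then 1–42 → 62 + 42 = 104 bp
Sorted largest to smallest: 104, 73, 21 bp.

104, 73, 21 bp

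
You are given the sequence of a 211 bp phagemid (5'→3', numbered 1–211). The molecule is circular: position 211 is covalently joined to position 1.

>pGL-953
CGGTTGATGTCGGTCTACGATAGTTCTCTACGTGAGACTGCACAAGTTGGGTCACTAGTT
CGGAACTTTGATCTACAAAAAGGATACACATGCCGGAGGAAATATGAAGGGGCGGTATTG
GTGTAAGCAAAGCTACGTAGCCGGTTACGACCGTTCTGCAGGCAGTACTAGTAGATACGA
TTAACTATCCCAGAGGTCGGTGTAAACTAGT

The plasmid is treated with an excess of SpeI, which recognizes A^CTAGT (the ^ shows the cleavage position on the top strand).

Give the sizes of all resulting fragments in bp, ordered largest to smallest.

113, 59, 39 bp

SpeI sites (ACTAGT) start at positions 54, 167, 206.
SpeI cuts after the first base of each site, so after positions 54, 167, 206.
Circular molecule, 3 cuts → 3 fragments:
  55–167 → 113 bp
  168–206 → 39 bp
  207–211 then 1–54 → 5 + 54 = 59 bp
Sorted largest to smallest: 113, 59, 39 bp.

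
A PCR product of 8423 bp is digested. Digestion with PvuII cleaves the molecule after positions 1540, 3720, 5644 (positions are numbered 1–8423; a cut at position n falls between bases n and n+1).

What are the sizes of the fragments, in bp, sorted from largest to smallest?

Linear molecule, 3 cuts → 4 fragments:
  1540 − 0 = 1540 bp
  3720 − 1540 = 2180 bp
  5644 − 3720 = 1924 bp
  8423 − 5644 = 2779 bp
Sorted largest to smallest: 2779, 2180, 1924, 1540 bp.

2779, 2180, 1924, 1540 bp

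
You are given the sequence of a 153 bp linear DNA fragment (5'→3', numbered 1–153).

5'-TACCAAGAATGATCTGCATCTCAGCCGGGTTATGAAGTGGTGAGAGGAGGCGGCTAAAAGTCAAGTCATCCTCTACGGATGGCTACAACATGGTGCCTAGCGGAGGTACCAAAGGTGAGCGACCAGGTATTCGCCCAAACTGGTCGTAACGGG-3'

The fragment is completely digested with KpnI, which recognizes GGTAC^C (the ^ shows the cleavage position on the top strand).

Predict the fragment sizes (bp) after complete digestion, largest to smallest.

109, 44 bp

The KpnI site (GGTACC) starts at position 105.
KpnI cuts after base 5 of each site (before the last base), so after position 109.
Linear molecule, 1 cut → 2 fragments:
  1–109 → 109 bp
  110–153 → 44 bp
Sorted largest to smallest: 109, 44 bp.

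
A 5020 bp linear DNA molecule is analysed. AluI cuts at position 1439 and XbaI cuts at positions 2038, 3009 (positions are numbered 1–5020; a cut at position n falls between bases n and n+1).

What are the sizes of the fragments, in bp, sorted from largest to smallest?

Combined cut positions (sorted): 1439, 2038, 3009.
Linear molecule, 3 cuts → 4 fragments:
  1439 − 0 = 1439 bp
  2038 − 1439 = 599 bp
  3009 − 2038 = 971 bp
  5020 − 3009 = 2011 bp
Sorted largest to smallest: 2011, 1439, 971, 599 bp.

2011, 1439, 971, 599 bp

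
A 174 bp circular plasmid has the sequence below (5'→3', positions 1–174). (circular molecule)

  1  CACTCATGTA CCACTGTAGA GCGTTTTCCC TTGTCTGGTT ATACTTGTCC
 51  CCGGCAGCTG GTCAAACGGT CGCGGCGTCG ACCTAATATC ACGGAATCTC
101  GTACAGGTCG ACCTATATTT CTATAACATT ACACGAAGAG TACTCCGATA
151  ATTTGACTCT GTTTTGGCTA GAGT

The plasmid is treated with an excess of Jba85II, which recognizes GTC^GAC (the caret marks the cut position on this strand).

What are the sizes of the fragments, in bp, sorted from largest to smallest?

144, 30 bp

Jba85II sites (GTCGAC) start at positions 77, 107.
Jba85II cuts after base 3 of each site, so after positions 79, 109.
Circular molecule, 2 cuts → 2 fragments:
  80–109 → 30 bp
  110–174 then 1–79 → 65 + 79 = 144 bp
Sorted largest to smallest: 144, 30 bp.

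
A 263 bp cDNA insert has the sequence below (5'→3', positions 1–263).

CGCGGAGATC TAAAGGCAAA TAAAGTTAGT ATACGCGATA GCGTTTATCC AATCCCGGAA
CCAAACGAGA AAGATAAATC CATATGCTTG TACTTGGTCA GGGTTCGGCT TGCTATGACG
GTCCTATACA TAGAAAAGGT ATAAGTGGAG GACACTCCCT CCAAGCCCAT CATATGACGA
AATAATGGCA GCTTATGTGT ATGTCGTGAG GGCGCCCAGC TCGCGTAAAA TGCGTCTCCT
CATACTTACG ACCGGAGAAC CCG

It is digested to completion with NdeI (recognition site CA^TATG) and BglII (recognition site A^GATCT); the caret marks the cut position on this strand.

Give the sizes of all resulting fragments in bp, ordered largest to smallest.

91, 90, 76, 6 bp

NdeI sites (CATATG) start at positions 81, 171.
NdeI cuts after base 2 of each site, so after positions 82, 172.
The BglII site (AGATCT) starts at position 6.
BglII cuts after the first base of each site, so after position 6.
Combined cut positions: 6, 82, 172.
Linear molecule, 3 cuts → 4 fragments:
  1–6 → 6 bp
  7–82 → 76 bp
  83–172 → 90 bp
  173–263 → 91 bp
Sorted largest to smallest: 91, 90, 76, 6 bp.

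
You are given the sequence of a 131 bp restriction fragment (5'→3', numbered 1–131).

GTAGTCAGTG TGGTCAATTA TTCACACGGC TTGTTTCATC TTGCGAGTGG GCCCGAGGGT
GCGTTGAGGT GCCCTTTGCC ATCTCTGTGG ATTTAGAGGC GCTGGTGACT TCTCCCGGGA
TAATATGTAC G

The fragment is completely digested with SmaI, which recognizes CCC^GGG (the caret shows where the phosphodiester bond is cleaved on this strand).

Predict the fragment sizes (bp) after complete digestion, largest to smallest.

116, 15 bp

The SmaI site (CCCGGG) starts at position 114.
SmaI cuts after base 3 of each site, so after position 116.
Linear molecule, 1 cut → 2 fragments:
  1–116 → 116 bp
  117–131 → 15 bp
Sorted largest to smallest: 116, 15 bp.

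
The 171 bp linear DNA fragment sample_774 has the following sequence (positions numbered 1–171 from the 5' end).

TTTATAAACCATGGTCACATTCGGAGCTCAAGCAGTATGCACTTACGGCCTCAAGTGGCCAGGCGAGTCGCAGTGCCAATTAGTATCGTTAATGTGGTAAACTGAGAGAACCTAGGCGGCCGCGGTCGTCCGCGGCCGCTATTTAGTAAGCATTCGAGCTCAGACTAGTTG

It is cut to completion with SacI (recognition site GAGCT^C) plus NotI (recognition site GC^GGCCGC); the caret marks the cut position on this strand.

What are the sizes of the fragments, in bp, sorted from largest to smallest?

89, 28, 27, 16, 11 bp

SacI sites (GAGCTC) start at positions 24, 156.
SacI cuts after base 5 of each site (before the last base), so after positions 28, 160.
NotI sites (GCGGCCGC) start at positions 116, 132.
NotI cuts after base 2 of each site, so after positions 117, 133.
Combined cut positions: 28, 117, 133, 160.
Linear molecule, 4 cuts → 5 fragments:
  1–28 → 28 bp
  29–117 → 89 bp
  118–133 → 16 bp
  134–160 → 27 bp
  161–171 → 11 bp
Sorted largest to smallest: 89, 28, 27, 16, 11 bp.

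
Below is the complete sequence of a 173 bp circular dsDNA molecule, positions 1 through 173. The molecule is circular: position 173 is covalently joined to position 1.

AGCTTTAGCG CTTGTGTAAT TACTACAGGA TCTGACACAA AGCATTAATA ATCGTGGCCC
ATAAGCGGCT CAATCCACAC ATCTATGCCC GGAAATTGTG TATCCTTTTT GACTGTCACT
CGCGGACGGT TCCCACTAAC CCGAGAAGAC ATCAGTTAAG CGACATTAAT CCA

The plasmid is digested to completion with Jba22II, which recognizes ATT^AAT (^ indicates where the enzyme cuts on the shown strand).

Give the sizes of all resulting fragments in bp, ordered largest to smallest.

Jba22II sites (ATTAAT) start at positions 44, 165.
Jba22II cuts after base 3 of each site, so after positions 46, 167.
Circular molecule, 2 cuts → 2 fragments:
  47–167 → 121 bp
  168–173 then 1–46 → 6 + 46 = 52 bp
Sorted largest to smallest: 121, 52 bp.

121, 52 bp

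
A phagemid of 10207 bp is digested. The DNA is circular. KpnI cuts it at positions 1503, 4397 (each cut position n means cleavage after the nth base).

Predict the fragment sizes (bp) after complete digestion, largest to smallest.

7313, 2894 bp

Circular molecule, 2 cuts → 2 fragments:
  4397 − 1503 = 2894 bp
  wrap: 10207 − 4397 + 1503 = 7313 bp
Sorted largest to smallest: 7313, 2894 bp.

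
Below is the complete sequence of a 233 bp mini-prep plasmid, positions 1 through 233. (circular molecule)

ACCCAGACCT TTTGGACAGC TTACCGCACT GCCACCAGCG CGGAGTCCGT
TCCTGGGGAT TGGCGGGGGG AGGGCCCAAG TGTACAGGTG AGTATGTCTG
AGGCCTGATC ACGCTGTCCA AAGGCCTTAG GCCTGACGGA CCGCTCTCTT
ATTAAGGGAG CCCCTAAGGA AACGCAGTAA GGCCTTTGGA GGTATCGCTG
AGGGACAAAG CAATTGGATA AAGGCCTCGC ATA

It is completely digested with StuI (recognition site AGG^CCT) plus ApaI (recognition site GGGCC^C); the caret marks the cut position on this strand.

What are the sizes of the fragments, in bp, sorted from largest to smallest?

StuI sites (AGGCCT) start at positions 101, 122, 129, 180, 222.
StuI cuts after base 3 of each site, so after positions 103, 124, 131, 182, 224.
The ApaI site (GGGCCC) starts at position 72.
ApaI cuts after base 5 of each site (before the last base), so after position 76.
Combined cut positions: 76, 103, 124, 131, 182, 224.
Circular molecule, 6 cuts → 6 fragments:
  77–103 → 27 bp
  104–124 → 21 bp
  125–131 → 7 bp
  132–182 → 51 bp
  183–224 → 42 bp
  225–233 then 1–76 → 9 + 76 = 85 bp
Sorted largest to smallest: 85, 51, 42, 27, 21, 7 bp.

85, 51, 42, 27, 21, 7 bp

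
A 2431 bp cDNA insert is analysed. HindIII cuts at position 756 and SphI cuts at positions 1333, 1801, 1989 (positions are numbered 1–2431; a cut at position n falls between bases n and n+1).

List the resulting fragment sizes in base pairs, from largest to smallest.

Combined cut positions (sorted): 756, 1333, 1801, 1989.
Linear molecule, 4 cuts → 5 fragments:
  756 − 0 = 756 bp
  1333 − 756 = 577 bp
  1801 − 1333 = 468 bp
  1989 − 1801 = 188 bp
  2431 − 1989 = 442 bp
Sorted largest to smallest: 756, 577, 468, 442, 188 bp.

756, 577, 468, 442, 188 bp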